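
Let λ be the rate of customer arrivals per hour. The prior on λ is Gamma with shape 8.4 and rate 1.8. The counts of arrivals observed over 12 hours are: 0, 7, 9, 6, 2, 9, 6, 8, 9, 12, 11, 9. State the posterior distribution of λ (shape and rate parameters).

Total count ∑xᵢ = 88 over n = 12 hours.
Gamma is conjugate to the Poisson likelihood: posterior is Gamma(shape = 8.4+88 = 96.4, rate = 1.8+12 = 13.8).

Posterior: Gamma(shape=96.4, rate=13.8)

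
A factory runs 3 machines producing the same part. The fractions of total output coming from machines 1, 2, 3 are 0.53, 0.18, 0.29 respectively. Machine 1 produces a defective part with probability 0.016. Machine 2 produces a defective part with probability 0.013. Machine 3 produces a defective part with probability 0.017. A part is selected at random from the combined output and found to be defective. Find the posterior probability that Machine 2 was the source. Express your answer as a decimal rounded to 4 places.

Tabulate prior·likelihood by source: [1] prior 0.53, lik 0.016, product 0.008480; [2] prior 0.18, lik 0.013, product 0.002340; [3] prior 0.29, lik 0.017, product 0.004930.
Normalizing constant = 0.015750; the posterior for Machine 2 is its product over the sum, 0.002340/0.015750 = 0.1486.

Posterior probability ≈ 0.1486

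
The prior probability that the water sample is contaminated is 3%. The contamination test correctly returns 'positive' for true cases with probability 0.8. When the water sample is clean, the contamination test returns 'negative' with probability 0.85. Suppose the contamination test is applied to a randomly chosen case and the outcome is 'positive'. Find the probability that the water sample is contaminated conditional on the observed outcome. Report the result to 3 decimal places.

P(H | E) ≈ 0.142

Write H for 'the water sample is contaminated'. Prior odds H:¬H = 0.03/0.97 = 0.030928. For the 'positive' outcome, the likelihood ratio is 0.8/0.15 = 5.3333.
Posterior odds = 0.030928 × 5.3333 = 0.16495, so P(H|E) = 0.16495/(1+0.16495) = 0.142.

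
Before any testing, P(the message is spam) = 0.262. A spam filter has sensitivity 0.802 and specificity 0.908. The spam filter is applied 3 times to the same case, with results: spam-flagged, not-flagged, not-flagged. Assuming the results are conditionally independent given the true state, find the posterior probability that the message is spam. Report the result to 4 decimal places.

Let H be the event that the message is spam; start with P(H) = 0.262. P('spam-flagged'|H) = 0.802, P('spam-flagged'|¬H) = 0.092.
Update on result 1 ('spam-flagged'): P(H) ← 0.802·0.2620 / (0.802·0.2620 + 0.092·0.7380) = 0.21012/0.27802 = 0.7558.
Update on result 2 ('not-flagged'): P(H) ← 0.198·0.7558 / (0.198·0.7558 + 0.908·0.2442) = 0.14965/0.37139 = 0.4029.
Update on result 3 ('not-flagged'): P(H) ← 0.198·0.4029 / (0.198·0.4029 + 0.908·0.5971) = 0.079781/0.62192 = 0.1283.

Posterior P(H) ≈ 0.1283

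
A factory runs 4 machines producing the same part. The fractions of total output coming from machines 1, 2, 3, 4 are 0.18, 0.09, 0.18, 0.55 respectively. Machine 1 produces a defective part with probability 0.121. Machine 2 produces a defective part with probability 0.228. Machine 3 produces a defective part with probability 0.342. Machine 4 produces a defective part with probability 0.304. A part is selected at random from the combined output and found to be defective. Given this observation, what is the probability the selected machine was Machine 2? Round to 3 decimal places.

Posterior probability ≈ 0.076

Tabulate prior·likelihood by source: [1] prior 0.18, lik 0.121, product 0.02178; [2] prior 0.09, lik 0.228, product 0.02052; [3] prior 0.18, lik 0.342, product 0.06156; [4] prior 0.55, lik 0.304, product 0.1672.
Normalizing constant = 0.27106; the posterior for Machine 2 is its product over the sum, 0.02052/0.27106 = 0.076.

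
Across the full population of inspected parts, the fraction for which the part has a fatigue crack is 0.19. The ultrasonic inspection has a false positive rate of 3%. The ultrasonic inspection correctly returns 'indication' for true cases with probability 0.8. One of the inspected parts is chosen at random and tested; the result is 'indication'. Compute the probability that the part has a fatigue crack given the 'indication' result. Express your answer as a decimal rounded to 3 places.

P(H | E) ≈ 0.862

Write H for 'the part has a fatigue crack'. Prior odds H:¬H = 0.19/0.81 = 0.23457. For the 'indication' outcome, the likelihood ratio is 0.8/0.03 = 26.667.
Posterior odds = 0.23457 × 26.667 = 6.2551, so P(H|E) = 6.2551/(1+6.2551) = 0.862.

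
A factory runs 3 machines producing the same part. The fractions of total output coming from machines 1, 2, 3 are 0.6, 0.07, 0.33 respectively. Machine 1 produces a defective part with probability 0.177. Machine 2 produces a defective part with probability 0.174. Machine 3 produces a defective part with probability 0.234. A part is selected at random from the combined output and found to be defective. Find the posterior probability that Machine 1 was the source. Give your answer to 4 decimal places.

Posterior probability ≈ 0.5429

P(defective|M1) = 0.177; P(defective|M2) = 0.174; P(defective|M3) = 0.234.
Prior × likelihood for each source: 0.6·0.177=0.1062, 0.07·0.174=0.01218, 0.33·0.234=0.07722. Summing gives P(defective) = 0.19560.
P(Machine 1 | defective) = 0.1062 / 0.19560 = 0.5429.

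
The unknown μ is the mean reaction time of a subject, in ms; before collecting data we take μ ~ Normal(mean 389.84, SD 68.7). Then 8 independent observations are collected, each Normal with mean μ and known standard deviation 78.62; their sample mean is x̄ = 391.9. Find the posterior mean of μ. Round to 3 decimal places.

Prior precision 1/τ₀² = 1/68.7² = 0.00021188; data precision n/σ² = 8/78.62² = 0.00129427.
Posterior precision = 0.00021188 + 0.00129427 = 0.00150615.
Posterior mean = (0.00021188·389.84 + 0.00129427·391.9) / 0.00150615 = 391.610.

Posterior mean ≈ 391.610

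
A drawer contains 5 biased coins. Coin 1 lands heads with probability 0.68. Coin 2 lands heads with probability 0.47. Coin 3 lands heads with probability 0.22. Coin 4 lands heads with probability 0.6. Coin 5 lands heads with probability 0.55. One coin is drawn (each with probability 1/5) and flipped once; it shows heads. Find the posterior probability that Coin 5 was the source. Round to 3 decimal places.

Posterior probability ≈ 0.218

P(heads|C1) = 0.68; P(heads|C2) = 0.47; P(heads|C3) = 0.22; P(heads|C4) = 0.6; P(heads|C5) = 0.55.
Prior × likelihood for each source: 0.2·0.68=0.1360, 0.2·0.47=0.09400, 0.2·0.22=0.04400, 0.2·0.6=0.1200, 0.2·0.55=0.1100. Summing gives P(heads) = 0.50400.
P(Coin 5 | heads) = 0.1100 / 0.50400 = 0.218.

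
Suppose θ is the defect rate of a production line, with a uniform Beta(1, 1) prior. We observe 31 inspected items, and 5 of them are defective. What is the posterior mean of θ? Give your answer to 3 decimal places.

The binomial likelihood is conjugate to the Beta prior: with 5 successes and 26 failures, the posterior is Beta(1+5, 1+26) = Beta(6, 27).
Posterior mean = α/(α+β) = 6/33 = 0.182.

Posterior mean ≈ 0.182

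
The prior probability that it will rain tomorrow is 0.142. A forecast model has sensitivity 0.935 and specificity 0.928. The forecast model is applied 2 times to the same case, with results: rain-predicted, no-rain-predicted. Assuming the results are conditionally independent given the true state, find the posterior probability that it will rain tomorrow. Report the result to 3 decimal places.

Posterior P(H) ≈ 0.131

With H the event that it will rain tomorrow, the joint likelihood of the observed sequence is P(data|H) = 0.935·0.065 = 0.060775 and P(data|¬H) = 0.072·0.928 = 0.066816.
Bayes: P(H|data) = 0.142·0.060775 / (0.142·0.060775 + 0.858·0.066816) = 0.0086301/0.065958 = 0.1308.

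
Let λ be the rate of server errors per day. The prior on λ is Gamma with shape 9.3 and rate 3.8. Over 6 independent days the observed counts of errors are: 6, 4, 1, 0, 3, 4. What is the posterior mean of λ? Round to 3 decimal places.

The Poisson likelihood adds the total count to the shape and the number of exposure periods to the rate. Here ∑xᵢ = 18 and n = 6, so shape 9.3→27.3 and rate 3.8→9.8.
Posterior mean = shape/rate = 27.3/9.8 = 2.786.

Posterior mean ≈ 2.786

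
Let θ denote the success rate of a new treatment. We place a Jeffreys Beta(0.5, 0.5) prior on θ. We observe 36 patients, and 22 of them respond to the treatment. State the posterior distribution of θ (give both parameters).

Observing 22 successes and 14 failures updates Beta(0.5, 0.5) by adding the success and failure counts to the two shape parameters: α = 0.5+22 = 22.5, β = 0.5+14 = 14.5.

Posterior: Beta(22.5, 14.5)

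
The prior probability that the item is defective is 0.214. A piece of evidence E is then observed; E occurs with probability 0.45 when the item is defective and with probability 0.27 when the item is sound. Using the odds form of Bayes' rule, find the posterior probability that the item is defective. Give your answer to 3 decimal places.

Posterior probability ≈ 0.312

Prior odds = 0.214/(1−0.214) = 0.27226. In log-odds, ln(0.27226) = -1.3010.
Add log likelihood ratio: ln(1.6667) = 0.51083.
Posterior log-odds = -0.79016, so posterior odds = exp(-0.79016) = 0.45377. Converting, P(H|E) = 0.45377/1.4538 = 0.312.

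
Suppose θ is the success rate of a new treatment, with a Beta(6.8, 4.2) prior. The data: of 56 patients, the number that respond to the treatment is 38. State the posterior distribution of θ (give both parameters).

The binomial likelihood is conjugate to the Beta prior: with 38 successes and 18 failures, the posterior is Beta(6.8+38, 4.2+18) = Beta(44.8, 22.2).

Posterior: Beta(44.8, 22.2)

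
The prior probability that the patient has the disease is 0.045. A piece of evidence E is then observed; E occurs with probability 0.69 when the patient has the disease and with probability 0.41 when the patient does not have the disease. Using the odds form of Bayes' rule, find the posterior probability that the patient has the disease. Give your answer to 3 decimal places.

Prior odds = 0.045/(1−0.045) = 0.047120. In log-odds, ln(0.047120) = -3.0550.
Add log likelihood ratio: ln(1.6829) = 0.52053.
Posterior log-odds = -2.5345, so posterior odds = exp(-2.5345) = 0.079300. Converting, P(H|E) = 0.079300/1.0793 = 0.073.

Posterior probability ≈ 0.073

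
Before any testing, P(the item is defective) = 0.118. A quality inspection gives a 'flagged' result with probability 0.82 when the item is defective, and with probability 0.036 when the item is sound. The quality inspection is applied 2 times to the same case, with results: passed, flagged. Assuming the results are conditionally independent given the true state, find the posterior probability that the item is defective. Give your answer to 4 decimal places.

Let H be the event that the item is defective; start with P(H) = 0.118. P('flagged'|H) = 0.82, P('flagged'|¬H) = 0.036.
Update on result 1 ('passed'): P(H) ← 0.18·0.1180 / (0.18·0.1180 + 0.964·0.8820) = 0.021240/0.87149 = 0.0244.
Update on result 2 ('flagged'): P(H) ← 0.82·0.0244 / (0.82·0.0244 + 0.036·0.9756) = 0.019985/0.055108 = 0.3627.

Posterior P(H) ≈ 0.3627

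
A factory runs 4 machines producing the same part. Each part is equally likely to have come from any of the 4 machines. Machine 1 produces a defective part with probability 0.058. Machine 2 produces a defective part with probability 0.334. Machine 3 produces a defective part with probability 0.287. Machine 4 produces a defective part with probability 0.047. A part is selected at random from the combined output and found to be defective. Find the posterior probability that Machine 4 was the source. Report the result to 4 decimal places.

Posterior probability ≈ 0.0647

Tabulate prior·likelihood by source: [1] prior 0.25, lik 0.058, product 0.01450; [2] prior 0.25, lik 0.334, product 0.08350; [3] prior 0.25, lik 0.287, product 0.07175; [4] prior 0.25, lik 0.047, product 0.01175.
Normalizing constant = 0.18150; the posterior for Machine 4 is its product over the sum, 0.01175/0.18150 = 0.0647.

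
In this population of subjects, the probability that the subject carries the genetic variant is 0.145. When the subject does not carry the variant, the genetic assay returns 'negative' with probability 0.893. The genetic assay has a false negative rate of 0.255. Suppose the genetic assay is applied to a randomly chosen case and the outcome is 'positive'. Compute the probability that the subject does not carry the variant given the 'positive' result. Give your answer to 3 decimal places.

P(¬H | E) ≈ 0.459

Write H for 'the subject carries the genetic variant'. Prior odds H:¬H = 0.145/0.855 = 0.16959. For the 'positive' outcome, the likelihood ratio is 0.745/0.107 = 6.9626.
Posterior odds = 0.16959 × 6.9626 = 1.1808, so P(H|E) = 1.1808/(1+1.1808) = 0.541. Then P(¬H|E) = 1 − 0.541 = 0.459.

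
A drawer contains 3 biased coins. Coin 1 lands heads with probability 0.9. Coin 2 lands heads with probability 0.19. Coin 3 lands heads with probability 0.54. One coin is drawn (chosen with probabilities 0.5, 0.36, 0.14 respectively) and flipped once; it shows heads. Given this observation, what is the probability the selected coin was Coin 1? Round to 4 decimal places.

Tabulate prior·likelihood by source: [1] prior 0.5, lik 0.9, product 0.4500; [2] prior 0.36, lik 0.19, product 0.06840; [3] prior 0.14, lik 0.54, product 0.07560.
Normalizing constant = 0.59400; the posterior for Coin 1 is its product over the sum, 0.4500/0.59400 = 0.7576.

Posterior probability ≈ 0.7576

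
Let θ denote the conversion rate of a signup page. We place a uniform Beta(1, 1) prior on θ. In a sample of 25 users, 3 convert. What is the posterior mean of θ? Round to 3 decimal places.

Posterior mean ≈ 0.148

The binomial likelihood is conjugate to the Beta prior: with 3 successes and 22 failures, the posterior is Beta(1+3, 1+22) = Beta(4, 23).
E[θ | data] = 4/(4+23) = 0.148.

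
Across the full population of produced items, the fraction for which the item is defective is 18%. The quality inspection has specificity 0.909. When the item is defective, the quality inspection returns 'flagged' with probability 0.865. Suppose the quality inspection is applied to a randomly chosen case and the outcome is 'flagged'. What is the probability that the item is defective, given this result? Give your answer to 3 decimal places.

P(H | E) ≈ 0.676

Write H for 'the item is defective'. Prior odds H:¬H = 0.18/0.82 = 0.21951. For the 'flagged' outcome, the likelihood ratio is 0.865/0.091 = 9.5055.
Posterior odds = 0.21951 × 9.5055 = 2.0866, so P(H|E) = 2.0866/(1+2.0866) = 0.676.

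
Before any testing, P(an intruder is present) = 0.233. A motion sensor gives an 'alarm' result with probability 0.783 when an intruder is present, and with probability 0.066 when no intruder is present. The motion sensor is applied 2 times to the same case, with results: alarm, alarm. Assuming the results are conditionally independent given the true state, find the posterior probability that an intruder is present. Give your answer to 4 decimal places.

Posterior P(H) ≈ 0.9771

Let H be the event that an intruder is present; start with P(H) = 0.233. P('alarm'|H) = 0.783, P('alarm'|¬H) = 0.066.
Update on result 1 ('alarm'): P(H) ← 0.783·0.2330 / (0.783·0.2330 + 0.066·0.7670) = 0.18244/0.23306 = 0.7828.
Update on result 2 ('alarm'): P(H) ← 0.783·0.7828 / (0.783·0.7828 + 0.066·0.2172) = 0.61293/0.62726 = 0.9771.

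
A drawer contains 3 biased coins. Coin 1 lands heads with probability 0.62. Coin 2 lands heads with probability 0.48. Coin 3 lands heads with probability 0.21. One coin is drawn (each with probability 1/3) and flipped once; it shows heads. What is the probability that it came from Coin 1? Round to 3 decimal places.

P(heads|C1) = 0.62; P(heads|C2) = 0.48; P(heads|C3) = 0.21.
Prior × likelihood for each source: 0.333333·0.62=0.2067, 0.333333·0.48=0.1600, 0.333333·0.21=0.07000. Summing gives P(heads) = 0.43667.
P(Coin 1 | heads) = 0.2067 / 0.43667 = 0.473.

Posterior probability ≈ 0.473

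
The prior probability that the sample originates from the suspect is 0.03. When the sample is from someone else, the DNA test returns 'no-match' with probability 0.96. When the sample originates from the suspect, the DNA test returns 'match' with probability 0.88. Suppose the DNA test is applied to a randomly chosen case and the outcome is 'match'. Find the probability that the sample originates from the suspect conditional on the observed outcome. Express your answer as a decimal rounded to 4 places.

Write H for 'the sample originates from the suspect'. Prior odds H:¬H = 0.03/0.97 = 0.030928. For the 'match' outcome, the likelihood ratio is 0.88/0.04 = 22.000.
Posterior odds = 0.030928 × 22.000 = 0.68041, so P(H|E) = 0.68041/(1+0.68041) = 0.4049.

P(H | E) ≈ 0.4049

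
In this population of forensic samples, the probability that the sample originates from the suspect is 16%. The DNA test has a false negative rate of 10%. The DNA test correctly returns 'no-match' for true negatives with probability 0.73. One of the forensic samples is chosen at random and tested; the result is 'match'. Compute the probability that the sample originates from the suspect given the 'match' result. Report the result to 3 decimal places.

Write H for 'the sample originates from the suspect'. Prior odds H:¬H = 0.16/0.84 = 0.19048. For the 'match' outcome, the likelihood ratio is 0.9/0.27 = 3.3333.
Posterior odds = 0.19048 × 3.3333 = 0.63492, so P(H|E) = 0.63492/(1+0.63492) = 0.388.

P(H | E) ≈ 0.388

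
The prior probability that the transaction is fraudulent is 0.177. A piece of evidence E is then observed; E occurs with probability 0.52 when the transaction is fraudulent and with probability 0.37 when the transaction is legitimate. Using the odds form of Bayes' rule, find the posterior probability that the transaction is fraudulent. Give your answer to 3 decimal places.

Prior odds = 0.177/(1−0.177) = 0.21507.
Likelihood ratio for E = 0.52/0.37 = 1.4054.
Posterior odds = prior odds × LR = 0.30226.
Posterior probability = odds/(1+odds) = 0.30226/1.3023 = 0.232.

Posterior probability ≈ 0.232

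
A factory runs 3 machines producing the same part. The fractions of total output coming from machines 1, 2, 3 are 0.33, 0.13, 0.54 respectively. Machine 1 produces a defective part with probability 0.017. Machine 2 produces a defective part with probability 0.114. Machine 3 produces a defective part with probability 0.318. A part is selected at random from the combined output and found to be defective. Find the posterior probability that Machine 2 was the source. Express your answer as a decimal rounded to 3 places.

Tabulate prior·likelihood by source: [1] prior 0.33, lik 0.017, product 0.005610; [2] prior 0.13, lik 0.114, product 0.01482; [3] prior 0.54, lik 0.318, product 0.1717.
Normalizing constant = 0.19215; the posterior for Machine 2 is its product over the sum, 0.01482/0.19215 = 0.077.

Posterior probability ≈ 0.077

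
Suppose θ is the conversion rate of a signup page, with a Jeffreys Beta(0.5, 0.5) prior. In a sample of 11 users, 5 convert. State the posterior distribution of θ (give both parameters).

The binomial likelihood is conjugate to the Beta prior: with 5 successes and 6 failures, the posterior is Beta(0.5+5, 0.5+6) = Beta(5.5, 6.5).

Posterior: Beta(5.5, 6.5)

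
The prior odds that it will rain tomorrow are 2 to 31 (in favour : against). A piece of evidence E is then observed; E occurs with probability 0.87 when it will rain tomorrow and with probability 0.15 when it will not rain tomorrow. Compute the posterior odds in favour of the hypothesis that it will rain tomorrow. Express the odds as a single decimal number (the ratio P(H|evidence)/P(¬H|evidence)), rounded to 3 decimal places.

Posterior odds ≈ 0.374

Prior odds = 2/31 = 0.064516. In log-odds, ln(0.064516) = -2.7408.
Add log likelihood ratio: ln(5.8000) = 1.7579.
Posterior log-odds = -0.98298, so posterior odds = exp(-0.98298) = 0.37419.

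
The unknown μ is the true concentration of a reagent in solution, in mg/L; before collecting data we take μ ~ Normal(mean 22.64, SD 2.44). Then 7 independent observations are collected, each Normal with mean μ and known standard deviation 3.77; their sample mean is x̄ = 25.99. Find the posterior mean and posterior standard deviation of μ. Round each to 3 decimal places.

Posterior mean ≈ 25.138; posterior SD ≈ 1.230

Prior precision 1/τ₀² = 1/2.44² = 0.167966; data precision n/σ² = 7/3.77² = 0.492510.
Posterior precision = 0.167966 + 0.492510 = 0.660476, giving posterior SD = 1/√0.660476 = 1.230.
Posterior mean = (0.167966·22.64 + 0.492510·25.99) / 0.660476 = 25.138.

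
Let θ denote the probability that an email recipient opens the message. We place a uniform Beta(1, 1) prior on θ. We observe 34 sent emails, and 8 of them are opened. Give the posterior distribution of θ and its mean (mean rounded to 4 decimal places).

Observing 8 successes and 26 failures updates Beta(1, 1) by adding the success and failure counts to the two shape parameters: α = 1+8 = 9, β = 1+26 = 27.
E[θ | data] = 9/(9+27) = 0.2500.

Posterior: Beta(9, 27); mean ≈ 0.2500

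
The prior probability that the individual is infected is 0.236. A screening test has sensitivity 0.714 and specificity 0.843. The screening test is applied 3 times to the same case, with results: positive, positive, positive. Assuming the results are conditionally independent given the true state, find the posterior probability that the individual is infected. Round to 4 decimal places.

Posterior P(H) ≈ 0.9667

Let H be the event that the individual is infected; start with P(H) = 0.236. P('positive'|H) = 0.714, P('positive'|¬H) = 0.157.
Update on result 1 ('positive'): P(H) ← 0.714·0.2360 / (0.714·0.2360 + 0.157·0.7640) = 0.16850/0.28845 = 0.5842.
Update on result 2 ('positive'): P(H) ← 0.714·0.5842 / (0.714·0.5842 + 0.157·0.4158) = 0.41709/0.48238 = 0.8647.
Update on result 3 ('positive'): P(H) ← 0.714·0.8647 / (0.714·0.8647 + 0.157·0.1353) = 0.61737/0.63862 = 0.9667.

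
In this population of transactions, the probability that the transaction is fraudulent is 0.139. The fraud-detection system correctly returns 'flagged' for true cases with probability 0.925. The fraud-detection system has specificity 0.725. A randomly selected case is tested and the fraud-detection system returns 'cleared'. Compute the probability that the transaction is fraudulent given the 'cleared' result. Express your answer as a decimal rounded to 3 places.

P(H | E) ≈ 0.016

Let H be the event that the transaction is fraudulent. P(H) = 0.139, so P(¬H) = 0.861. With E the 'cleared' result, P(E|H) = 0.075 and P(E|¬H) = 0.725.
P(E) = 0.075·0.139 + 0.725·0.861 = 0.010425 + 0.62422 = 0.63465.
By Bayes' theorem, P(H|E) = 0.010425 / 0.63465 = 0.016.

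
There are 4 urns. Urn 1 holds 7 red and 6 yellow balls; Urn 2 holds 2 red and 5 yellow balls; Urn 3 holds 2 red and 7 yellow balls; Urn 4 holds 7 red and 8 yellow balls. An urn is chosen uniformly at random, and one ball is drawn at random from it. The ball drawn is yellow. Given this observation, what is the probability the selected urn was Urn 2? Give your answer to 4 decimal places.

P(yellow|Urn 1) = 0.4615; P(yellow|Urn 2) = 0.7143; P(yellow|Urn 3) = 0.7778; P(yellow|Urn 4) = 0.5333.
Prior × likelihood for each source: 0.25·0.4615=0.1154, 0.25·0.7143=0.1786, 0.25·0.7778=0.1944, 0.25·0.5333=0.1333. Summing gives P(yellow) = 0.62173.
P(Urn 2 | yellow) = 0.1786 / 0.62173 = 0.2872.

Posterior probability ≈ 0.2872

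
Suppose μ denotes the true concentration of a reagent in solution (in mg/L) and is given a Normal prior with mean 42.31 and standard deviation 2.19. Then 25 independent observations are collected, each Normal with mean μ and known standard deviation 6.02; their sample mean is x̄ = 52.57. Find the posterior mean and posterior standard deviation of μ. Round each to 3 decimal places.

With known σ, the Normal prior is conjugate. Weight on the data is w = (n/σ²)/(n/σ² + 1/τ₀²) = 0.689838/(0.689838+0.208503) = 0.76790.
Posterior mean = w·x̄ + (1−w)·μ₀ = 0.76790·52.57 + 0.23210·42.31 = 50.189. Posterior variance = 1/(0.689838+0.208503) = 1.11316, so SD = 1.055.

Posterior mean ≈ 50.189; posterior SD ≈ 1.055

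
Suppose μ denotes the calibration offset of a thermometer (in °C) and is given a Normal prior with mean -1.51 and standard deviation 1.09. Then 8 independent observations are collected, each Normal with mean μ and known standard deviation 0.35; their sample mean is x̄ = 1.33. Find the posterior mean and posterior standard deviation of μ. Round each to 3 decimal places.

Prior precision 1/τ₀² = 1/1.09² = 0.841680; data precision n/σ² = 8/0.35² = 65.3061.
Posterior precision = 0.841680 + 65.3061 = 66.1478, giving posterior SD = 1/√66.1478 = 0.123.
Posterior mean = (0.841680·-1.51 + 65.3061·1.33) / 66.1478 = 1.294.

Posterior mean ≈ 1.294; posterior SD ≈ 0.123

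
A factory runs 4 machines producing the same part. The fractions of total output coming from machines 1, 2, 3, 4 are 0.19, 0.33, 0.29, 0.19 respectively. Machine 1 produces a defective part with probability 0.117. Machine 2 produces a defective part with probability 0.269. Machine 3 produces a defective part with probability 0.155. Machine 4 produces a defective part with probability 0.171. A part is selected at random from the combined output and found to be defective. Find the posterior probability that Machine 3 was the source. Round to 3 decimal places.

Posterior probability ≈ 0.239

P(defective|M1) = 0.117; P(defective|M2) = 0.269; P(defective|M3) = 0.155; P(defective|M4) = 0.171.
Prior × likelihood for each source: 0.19·0.117=0.02223, 0.33·0.269=0.08877, 0.29·0.155=0.04495, 0.19·0.171=0.03249. Summing gives P(defective) = 0.18844.
P(Machine 3 | defective) = 0.04495 / 0.18844 = 0.239.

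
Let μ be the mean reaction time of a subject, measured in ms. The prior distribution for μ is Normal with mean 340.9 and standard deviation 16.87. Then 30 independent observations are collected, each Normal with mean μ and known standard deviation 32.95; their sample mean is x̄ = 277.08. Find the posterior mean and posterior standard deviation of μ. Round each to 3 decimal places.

Posterior mean ≈ 284.280; posterior SD ≈ 5.666

With known σ, the Normal prior is conjugate. Weight on the data is w = (n/σ²)/(n/σ² + 1/τ₀²) = 0.0276319/(0.0276319+0.00351374) = 0.88718.
Posterior mean = w·x̄ + (1−w)·μ₀ = 0.88718·277.08 + 0.11282·340.9 = 284.280. Posterior variance = 1/(0.0276319+0.00351374) = 32.1072, so SD = 5.666.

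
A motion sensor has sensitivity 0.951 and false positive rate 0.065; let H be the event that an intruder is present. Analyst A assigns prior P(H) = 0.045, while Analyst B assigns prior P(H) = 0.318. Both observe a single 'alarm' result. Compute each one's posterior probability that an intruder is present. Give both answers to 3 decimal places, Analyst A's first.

Analyst A: 0.408; Analyst B: 0.872

P('+'|H) = 0.951, P('+'|¬H) = 0.065.
Analyst A: numerator 0.951·0.045 = 0.042795; evidence = 0.042795+0.065·0.955 = 0.10487; posterior = 0.408.
Analyst B: numerator 0.951·0.318 = 0.30242; evidence = 0.30242+0.065·0.682 = 0.34675; posterior = 0.872.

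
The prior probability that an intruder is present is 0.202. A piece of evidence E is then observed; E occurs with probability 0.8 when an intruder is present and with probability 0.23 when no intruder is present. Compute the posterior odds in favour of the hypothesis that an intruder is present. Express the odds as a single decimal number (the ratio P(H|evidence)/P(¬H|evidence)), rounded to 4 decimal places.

Posterior odds ≈ 0.8805

Prior odds = 0.202/(1−0.202) = 0.25313.
Likelihood ratio for E = 0.8/0.23 = 3.4783.
Posterior odds = prior odds × LR = 0.88046.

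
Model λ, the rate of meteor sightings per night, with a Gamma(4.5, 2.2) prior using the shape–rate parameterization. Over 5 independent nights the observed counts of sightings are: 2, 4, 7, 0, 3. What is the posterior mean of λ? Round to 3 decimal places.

The Poisson likelihood adds the total count to the shape and the number of exposure periods to the rate. Here ∑xᵢ = 16 and n = 5, so shape 4.5→20.5 and rate 2.2→7.2.
E[λ | data] = 20.5/7.2 = 2.847.

Posterior mean ≈ 2.847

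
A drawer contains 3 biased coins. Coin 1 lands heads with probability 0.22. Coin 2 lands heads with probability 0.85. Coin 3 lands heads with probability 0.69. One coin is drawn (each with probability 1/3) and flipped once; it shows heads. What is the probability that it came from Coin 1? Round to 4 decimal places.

P(heads|C1) = 0.22; P(heads|C2) = 0.85; P(heads|C3) = 0.69.
Prior × likelihood for each source: 0.333333·0.22=0.07333, 0.333333·0.85=0.2833, 0.333333·0.69=0.2300. Summing gives P(heads) = 0.58667.
P(Coin 1 | heads) = 0.07333 / 0.58667 = 0.1250.

Posterior probability ≈ 0.1250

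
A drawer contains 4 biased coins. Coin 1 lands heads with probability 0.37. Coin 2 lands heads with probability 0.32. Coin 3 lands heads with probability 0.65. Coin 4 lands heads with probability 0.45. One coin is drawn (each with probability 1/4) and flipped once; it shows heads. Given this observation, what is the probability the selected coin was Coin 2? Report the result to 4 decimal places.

Posterior probability ≈ 0.1788

P(heads|C1) = 0.37; P(heads|C2) = 0.32; P(heads|C3) = 0.65; P(heads|C4) = 0.45.
Prior × likelihood for each source: 0.25·0.37=0.09250, 0.25·0.32=0.08000, 0.25·0.65=0.1625, 0.25·0.45=0.1125. Summing gives P(heads) = 0.44750.
P(Coin 2 | heads) = 0.08000 / 0.44750 = 0.1788.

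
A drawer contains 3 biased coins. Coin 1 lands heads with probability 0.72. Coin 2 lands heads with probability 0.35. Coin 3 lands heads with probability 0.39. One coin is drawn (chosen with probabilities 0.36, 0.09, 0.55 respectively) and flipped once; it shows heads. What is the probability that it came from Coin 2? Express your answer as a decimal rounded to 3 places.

P(heads|C1) = 0.72; P(heads|C2) = 0.35; P(heads|C3) = 0.39.
Prior × likelihood for each source: 0.36·0.72=0.2592, 0.09·0.35=0.03150, 0.55·0.39=0.2145. Summing gives P(heads) = 0.50520.
P(Coin 2 | heads) = 0.03150 / 0.50520 = 0.062.

Posterior probability ≈ 0.062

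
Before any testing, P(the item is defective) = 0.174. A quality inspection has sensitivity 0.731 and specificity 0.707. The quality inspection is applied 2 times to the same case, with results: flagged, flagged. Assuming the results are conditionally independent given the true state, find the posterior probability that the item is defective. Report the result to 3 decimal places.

Let H be the event that the item is defective; start with P(H) = 0.174. P('flagged'|H) = 0.731, P('flagged'|¬H) = 0.293.
Update on result 1 ('flagged'): P(H) ← 0.731·0.1740 / (0.731·0.1740 + 0.293·0.8260) = 0.12719/0.36921 = 0.3445.
Update on result 2 ('flagged'): P(H) ← 0.731·0.3445 / (0.731·0.3445 + 0.293·0.6555) = 0.25183/0.44389 = 0.5673.

Posterior P(H) ≈ 0.567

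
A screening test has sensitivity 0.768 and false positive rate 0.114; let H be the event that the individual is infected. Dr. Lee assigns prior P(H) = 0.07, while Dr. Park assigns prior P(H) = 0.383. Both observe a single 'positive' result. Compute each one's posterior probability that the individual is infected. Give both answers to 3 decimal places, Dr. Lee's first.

Dr. Lee: 0.336; Dr. Park: 0.807

P('+'|H) = 0.768, P('+'|¬H) = 0.114.
Dr. Lee: numerator 0.768·0.07 = 0.053760; evidence = 0.053760+0.114·0.93 = 0.15978; posterior = 0.336.
Dr. Park: numerator 0.768·0.383 = 0.29414; evidence = 0.29414+0.114·0.617 = 0.36448; posterior = 0.807.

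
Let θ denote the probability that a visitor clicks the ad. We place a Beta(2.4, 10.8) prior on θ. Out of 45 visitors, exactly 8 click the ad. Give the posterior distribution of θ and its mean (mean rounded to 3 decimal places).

Posterior: Beta(10.4, 47.8); mean ≈ 0.179

The binomial likelihood is conjugate to the Beta prior: with 8 successes and 37 failures, the posterior is Beta(2.4+8, 10.8+37) = Beta(10.4, 47.8).
Posterior mean = α/(α+β) = 10.4/58.2 = 0.179.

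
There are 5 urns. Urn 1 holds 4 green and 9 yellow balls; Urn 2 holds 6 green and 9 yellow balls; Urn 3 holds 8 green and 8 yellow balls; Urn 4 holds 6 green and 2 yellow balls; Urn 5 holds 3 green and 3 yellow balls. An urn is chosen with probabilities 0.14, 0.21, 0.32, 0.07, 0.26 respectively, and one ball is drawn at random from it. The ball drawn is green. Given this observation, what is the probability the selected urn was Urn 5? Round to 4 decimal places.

Posterior probability ≈ 0.2768

Tabulate prior·likelihood by source: [1] prior 0.14, lik 0.3077, product 0.04308; [2] prior 0.21, lik 0.4, product 0.08400; [3] prior 0.32, lik 0.5, product 0.1600; [4] prior 0.07, lik 0.75, product 0.05250; [5] prior 0.26, lik 0.5, product 0.1300.
Normalizing constant = 0.46958; the posterior for Urn 5 is its product over the sum, 0.1300/0.46958 = 0.2768.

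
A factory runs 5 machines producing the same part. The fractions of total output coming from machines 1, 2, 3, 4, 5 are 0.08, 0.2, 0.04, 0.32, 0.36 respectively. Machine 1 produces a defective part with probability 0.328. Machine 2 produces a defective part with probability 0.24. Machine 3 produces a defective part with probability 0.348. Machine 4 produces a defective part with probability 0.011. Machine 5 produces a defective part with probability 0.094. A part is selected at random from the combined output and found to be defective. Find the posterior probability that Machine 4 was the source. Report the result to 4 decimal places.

Tabulate prior·likelihood by source: [1] prior 0.08, lik 0.328, product 0.02624; [2] prior 0.2, lik 0.24, product 0.04800; [3] prior 0.04, lik 0.348, product 0.01392; [4] prior 0.32, lik 0.011, product 0.003520; [5] prior 0.36, lik 0.094, product 0.03384.
Normalizing constant = 0.12552; the posterior for Machine 4 is its product over the sum, 0.003520/0.12552 = 0.0280.

Posterior probability ≈ 0.0280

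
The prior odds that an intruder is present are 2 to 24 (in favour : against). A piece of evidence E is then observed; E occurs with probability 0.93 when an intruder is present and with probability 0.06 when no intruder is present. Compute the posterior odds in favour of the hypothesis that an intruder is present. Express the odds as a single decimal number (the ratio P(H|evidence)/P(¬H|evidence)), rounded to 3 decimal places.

Posterior odds ≈ 1.292

Prior odds = 2/24 = 0.083333. In log-odds, ln(0.083333) = -2.4849.
Add log likelihood ratio: ln(15.500) = 2.7408.
Posterior log-odds = 0.25593, so posterior odds = exp(0.25593) = 1.2917.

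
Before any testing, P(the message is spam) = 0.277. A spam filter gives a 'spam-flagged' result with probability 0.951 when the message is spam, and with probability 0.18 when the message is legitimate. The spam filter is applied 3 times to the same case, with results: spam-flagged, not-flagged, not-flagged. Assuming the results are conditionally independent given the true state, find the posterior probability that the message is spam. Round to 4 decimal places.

With H the event that the message is spam, the joint likelihood of the observed sequence is P(data|H) = 0.951·0.049·0.049 = 0.0022834 and P(data|¬H) = 0.18·0.82·0.82 = 0.12103.
Bayes: P(H|data) = 0.277·0.0022834 / (0.277·0.0022834 + 0.723·0.12103) = 0.00063249/0.088139 = 0.0072.

Posterior P(H) ≈ 0.0072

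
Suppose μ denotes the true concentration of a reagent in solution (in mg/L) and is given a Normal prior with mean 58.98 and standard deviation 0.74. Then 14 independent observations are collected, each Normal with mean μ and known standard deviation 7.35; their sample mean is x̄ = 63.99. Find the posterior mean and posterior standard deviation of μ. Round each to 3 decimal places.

Prior precision 1/τ₀² = 1/0.74² = 1.82615; data precision n/σ² = 14/7.35² = 0.259151.
Posterior precision = 1.82615 + 0.259151 = 2.08530, giving posterior SD = 1/√2.08530 = 0.692.
Posterior mean = (1.82615·58.98 + 0.259151·63.99) / 2.08530 = 59.603.

Posterior mean ≈ 59.603; posterior SD ≈ 0.692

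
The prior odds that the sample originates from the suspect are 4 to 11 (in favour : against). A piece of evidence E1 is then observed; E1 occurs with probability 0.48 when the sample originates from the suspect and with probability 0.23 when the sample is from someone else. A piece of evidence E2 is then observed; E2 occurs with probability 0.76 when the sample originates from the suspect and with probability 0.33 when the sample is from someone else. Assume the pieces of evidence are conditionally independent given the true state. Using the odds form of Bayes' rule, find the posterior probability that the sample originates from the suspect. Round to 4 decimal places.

Posterior probability ≈ 0.6361

Prior odds = 4/11 = 0.36364. In log-odds, ln(0.36364) = -1.0116.
Add log likelihood ratios: ln(2.0870) + ln(2.3030) = 1.5699.
Posterior log-odds = 0.55833, so posterior odds = exp(0.55833) = 1.7478. Converting, P(H|E) = 1.7478/2.7478 = 0.6361.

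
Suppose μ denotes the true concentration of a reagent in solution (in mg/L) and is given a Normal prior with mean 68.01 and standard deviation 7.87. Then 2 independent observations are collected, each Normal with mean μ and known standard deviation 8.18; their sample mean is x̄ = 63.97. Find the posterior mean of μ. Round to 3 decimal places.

Posterior mean ≈ 65.387

Prior precision 1/τ₀² = 1/7.87² = 0.0161455; data precision n/σ² = 2/8.18² = 0.0298898.
Posterior precision = 0.0161455 + 0.0298898 = 0.0460353.
Posterior mean = (0.0161455·68.01 + 0.0298898·63.97) / 0.0460353 = 65.387.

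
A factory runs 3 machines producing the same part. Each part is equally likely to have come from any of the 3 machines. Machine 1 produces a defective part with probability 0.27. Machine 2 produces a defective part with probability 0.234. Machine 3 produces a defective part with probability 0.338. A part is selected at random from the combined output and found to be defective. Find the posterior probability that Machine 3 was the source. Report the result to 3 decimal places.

Tabulate prior·likelihood by source: [1] prior 0.333333, lik 0.27, product 0.09000; [2] prior 0.333333, lik 0.234, product 0.07800; [3] prior 0.333333, lik 0.338, product 0.1127.
Normalizing constant = 0.28067; the posterior for Machine 3 is its product over the sum, 0.1127/0.28067 = 0.401.

Posterior probability ≈ 0.401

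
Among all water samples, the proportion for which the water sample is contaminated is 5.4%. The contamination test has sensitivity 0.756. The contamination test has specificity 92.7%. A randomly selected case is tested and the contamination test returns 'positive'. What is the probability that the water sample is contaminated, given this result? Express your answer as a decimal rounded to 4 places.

Let H be the event that the water sample is contaminated. P(H) = 0.054, so P(¬H) = 0.946. With E the 'positive' result, P(E|H) = 0.756 and P(E|¬H) = 0.073.
P(E) = 0.756·0.054 + 0.073·0.946 = 0.040824 + 0.069058 = 0.10988.
By Bayes' theorem, P(H|E) = 0.040824 / 0.10988 = 0.3715.

P(H | E) ≈ 0.3715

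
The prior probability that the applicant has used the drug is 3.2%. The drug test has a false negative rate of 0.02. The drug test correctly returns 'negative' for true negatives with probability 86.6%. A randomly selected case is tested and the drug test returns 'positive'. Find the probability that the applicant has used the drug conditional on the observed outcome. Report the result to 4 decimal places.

P(H | E) ≈ 0.1947

Write H for 'the applicant has used the drug'. Prior odds H:¬H = 0.032/0.968 = 0.033058. For the 'positive' outcome, the likelihood ratio is 0.98/0.134 = 7.3134.
Posterior odds = 0.033058 × 7.3134 = 0.24177, so P(H|E) = 0.24177/(1+0.24177) = 0.1947.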